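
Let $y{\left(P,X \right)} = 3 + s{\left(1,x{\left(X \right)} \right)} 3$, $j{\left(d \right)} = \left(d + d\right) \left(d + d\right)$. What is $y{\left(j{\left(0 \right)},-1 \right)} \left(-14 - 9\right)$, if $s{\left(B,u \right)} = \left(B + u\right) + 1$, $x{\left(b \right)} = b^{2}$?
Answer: $-276$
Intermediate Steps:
$s{\left(B,u \right)} = 1 + B + u$
$j{\left(d \right)} = 4 d^{2}$ ($j{\left(d \right)} = 2 d 2 d = 4 d^{2}$)
$y{\left(P,X \right)} = 9 + 3 X^{2}$ ($y{\left(P,X \right)} = 3 + \left(1 + 1 + X^{2}\right) 3 = 3 + \left(2 + X^{2}\right) 3 = 3 + \left(6 + 3 X^{2}\right) = 9 + 3 X^{2}$)
$y{\left(j{\left(0 \right)},-1 \right)} \left(-14 - 9\right) = \left(9 + 3 \left(-1\right)^{2}\right) \left(-14 - 9\right) = \left(9 + 3 \cdot 1\right) \left(-23\right) = \left(9 + 3\right) \left(-23\right) = 12 \left(-23\right) = -276$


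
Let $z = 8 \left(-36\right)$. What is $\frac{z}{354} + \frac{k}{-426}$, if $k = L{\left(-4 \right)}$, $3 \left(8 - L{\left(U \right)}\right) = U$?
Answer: $- \frac{31498}{37701} \approx -0.83547$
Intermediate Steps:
$L{\left(U \right)} = 8 - \frac{U}{3}$
$z = -288$
$k = \frac{28}{3}$ ($k = 8 - - \frac{4}{3} = 8 + \frac{4}{3} = \frac{28}{3} \approx 9.3333$)
$\frac{z}{354} + \frac{k}{-426} = - \frac{288}{354} + \frac{28}{3 \left(-426\right)} = \left(-288\right) \frac{1}{354} + \frac{28}{3} \left(- \frac{1}{426}\right) = - \frac{48}{59} - \frac{14}{639} = - \frac{31498}{37701}$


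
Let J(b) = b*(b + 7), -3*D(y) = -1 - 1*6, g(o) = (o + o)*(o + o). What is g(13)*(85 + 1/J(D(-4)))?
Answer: 2817061/49 ≈ 57491.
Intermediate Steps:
g(o) = 4*o**2 (g(o) = (2*o)*(2*o) = 4*o**2)
D(y) = 7/3 (D(y) = -(-1 - 1*6)/3 = -(-1 - 6)/3 = -1/3*(-7) = 7/3)
J(b) = b*(7 + b)
g(13)*(85 + 1/J(D(-4))) = (4*13**2)*(85 + 1/(7*(7 + 7/3)/3)) = (4*169)*(85 + 1/((7/3)*(28/3))) = 676*(85 + 1/(196/9)) = 676*(85 + 9/196) = 676*(16669/196) = 2817061/49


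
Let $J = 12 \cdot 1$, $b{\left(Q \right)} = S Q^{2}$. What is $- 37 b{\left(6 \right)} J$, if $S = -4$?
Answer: $63936$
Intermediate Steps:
$b{\left(Q \right)} = - 4 Q^{2}$
$J = 12$
$- 37 b{\left(6 \right)} J = - 37 \left(- 4 \cdot 6^{2}\right) 12 = - 37 \left(\left(-4\right) 36\right) 12 = \left(-37\right) \left(-144\right) 12 = 5328 \cdot 12 = 63936$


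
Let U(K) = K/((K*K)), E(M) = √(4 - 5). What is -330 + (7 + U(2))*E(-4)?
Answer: -330 + 15*I/2 ≈ -330.0 + 7.5*I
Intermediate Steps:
E(M) = I (E(M) = √(-1) = I)
U(K) = 1/K (U(K) = K/(K²) = K/K² = 1/K)
-330 + (7 + U(2))*E(-4) = -330 + (7 + 1/2)*I = -330 + (7 + ½)*I = -330 + 15*I/2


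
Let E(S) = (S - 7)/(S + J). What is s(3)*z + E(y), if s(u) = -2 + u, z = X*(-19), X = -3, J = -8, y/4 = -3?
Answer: 1159/20 ≈ 57.950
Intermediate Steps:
y = -12 (y = 4*(-3) = -12)
E(S) = (-7 + S)/(-8 + S) (E(S) = (S - 7)/(S - 8) = (-7 + S)/(-8 + S))
z = 57 (z = -3*(-19) = 57)
s(3)*z + E(y) = (-2 + 3)*57 + (-7 - 12)/(-8 - 12) = 1*57 - 19/(-20) = 57 - 1/20*(-19) = 57 + 19/20 = 1159/20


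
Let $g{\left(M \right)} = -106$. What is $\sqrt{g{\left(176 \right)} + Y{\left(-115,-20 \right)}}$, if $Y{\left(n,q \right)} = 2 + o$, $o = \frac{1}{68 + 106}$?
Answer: $\frac{i \sqrt{3148530}}{174} \approx 10.198 i$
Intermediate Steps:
$o = \frac{1}{174} \approx 0.0057471$
$Y{\left(n,q \right)} = \frac{349}{174}$ ($Y{\left(n,q \right)} = 2 + \frac{1}{174} = \frac{349}{174}$)
$\sqrt{g{\left(176 \right)} + Y{\left(-115,-20 \right)}} = \sqrt{-106 + \frac{349}{174}} = \sqrt{- \frac{18095}{174}} = \frac{i \sqrt{3148530}}{174}$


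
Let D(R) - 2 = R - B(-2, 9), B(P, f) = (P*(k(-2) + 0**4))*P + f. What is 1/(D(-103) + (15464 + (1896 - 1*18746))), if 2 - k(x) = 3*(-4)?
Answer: -1/1552 ≈ -0.00064433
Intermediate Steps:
k(x) = 14 (k(x) = 2 - 3*(-4) = 2 - 1*(-12) = 2 + 12 = 14)
B(P, f) = f + 14*P**2 (B(P, f) = (P*(14 + 0**4))*P + f = (P*(14 + 0))*P + f = (P*14)*P + f = (14*P)*P + f = 14*P**2 + f = f + 14*P**2)
D(R) = -63 + R (D(R) = 2 + (R - (9 + 14*(-2)**2)) = 2 + (R - (9 + 14*4)) = 2 + (R - (9 + 56)) = 2 + (R - 1*65) = 2 + (R - 65) = 2 + (-65 + R) = -63 + R)
1/(D(-103) + (15464 + (1896 - 1*18746))) = 1/((-63 - 103) + (15464 + (1896 - 1*18746))) = 1/(-166 + (15464 + (1896 - 18746))) = 1/(-166 + (15464 - 16850)) = 1/(-166 - 1386) = 1/(-1552) = -1/1552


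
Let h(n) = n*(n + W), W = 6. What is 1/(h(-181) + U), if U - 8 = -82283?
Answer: -1/50600 ≈ -1.9763e-5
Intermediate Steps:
h(n) = n*(6 + n) (h(n) = n*(n + 6) = n*(6 + n))
U = -82275 (U = 8 - 82283 = -82275)
1/(h(-181) + U) = 1/(-181*(6 - 181) - 82275) = 1/(-181*(-175) - 82275) = 1/(31675 - 82275) = 1/(-50600) = -1/50600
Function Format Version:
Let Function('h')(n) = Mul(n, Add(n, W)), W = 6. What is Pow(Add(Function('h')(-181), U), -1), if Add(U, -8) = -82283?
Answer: Rational(-1, 50600) ≈ -1.9763e-5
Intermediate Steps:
Function('h')(n) = Mul(n, Add(6, n)) (Function('h')(n) = Mul(n, Add(n, 6)) = Mul(n, Add(6, n)))
U = -82275 (U = Add(8, -82283) = -82275)
Pow(Add(Function('h')(-181), U), -1) = Pow(Add(Mul(-181, Add(6, -181)), -82275), -1) = Pow(Add(Mul(-181, -175), -82275), -1) = Pow(Add(31675, -82275), -1) = Pow(-50600, -1) = Rational(-1, 50600)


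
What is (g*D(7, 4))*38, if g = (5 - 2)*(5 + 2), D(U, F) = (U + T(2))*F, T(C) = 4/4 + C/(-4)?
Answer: 23940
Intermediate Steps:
T(C) = 1 - C/4 (T(C) = 4*(1/4) + C*(-1/4) = 1 - C/4)
D(U, F) = F*(1/2 + U) (D(U, F) = (U + (1 - 1/4*2))*F = (U + (1 - 1/2))*F = (U + 1/2)*F = (1/2 + U)*F = F*(1/2 + U))
g = 21 (g = 3*7 = 21)
(g*D(7, 4))*38 = (21*(4*(1/2 + 7)))*38 = (21*(4*(15/2)))*38 = (21*30)*38 = 630*38 = 23940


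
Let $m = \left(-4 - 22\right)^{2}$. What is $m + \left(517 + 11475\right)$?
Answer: $12668$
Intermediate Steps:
$m = 676$ ($m = \left(-26\right)^{2} = 676$)
$m + \left(517 + 11475\right) = 676 + \left(517 + 11475\right) = 676 + 11992 = 12668$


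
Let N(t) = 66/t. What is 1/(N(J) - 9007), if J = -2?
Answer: -1/9040 ≈ -0.00011062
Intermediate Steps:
1/(N(J) - 9007) = 1/(66/(-2) - 9007) = 1/(66*(-1/2) - 9007) = 1/(-33 - 9007) = 1/(-9040) = -1/9040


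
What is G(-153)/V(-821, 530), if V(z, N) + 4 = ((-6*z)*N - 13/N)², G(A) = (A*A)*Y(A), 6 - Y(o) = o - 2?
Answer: 352889894700/638220912453962723 ≈ 5.5293e-7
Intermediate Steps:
Y(o) = 8 - o (Y(o) = 6 - (o - 2) = 6 - (-2 + o) = 6 + (2 - o) = 8 - o)
G(A) = A²*(8 - A) (G(A) = (A*A)*(8 - A) = A²*(8 - A))
V(z, N) = -4 + (-13/N - 6*N*z)² (V(z, N) = -4 + ((-6*z)*N - 13/N)² = -4 + (-6*N*z - 13/N)² = -4 + (-13/N - 6*N*z)²)
G(-153)/V(-821, 530) = ((-153)²*(8 - 1*(-153)))/(-4 + (13 + 6*(-821)*530²)²/530²) = (23409*(8 + 153))/(-4 + (13 + 6*(-821)*280900)²/280900) = (23409*161)/(-4 + (13 - 1383713400)²/280900) = 3768849/(-4 + (1/280900)*(-1383713387)²) = 3768849/(-4 + (1/280900)*1914662737363011769) = 3768849/(-4 + 1914662737363011769/280900) = 3768849/(1914662737361888169/280900) = 3768849*(280900/1914662737361888169) = 352889894700/638220912453962723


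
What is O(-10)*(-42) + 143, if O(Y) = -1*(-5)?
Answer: -67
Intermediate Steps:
O(Y) = 5
O(-10)*(-42) + 143 = 5*(-42) + 143 = -210 + 143 = -67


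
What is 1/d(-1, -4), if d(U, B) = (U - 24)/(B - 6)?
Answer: 2/5 ≈ 0.40000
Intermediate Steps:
d(U, B) = (-24 + U)/(-6 + B)
1/d(-1, -4) = 1/((-24 - 1)/(-6 - 4)) = 1/(-25/(-10)) = 1/(-1/10*(-25)) = 1/(5/2) = 2/5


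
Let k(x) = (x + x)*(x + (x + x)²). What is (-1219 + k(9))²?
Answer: 22800625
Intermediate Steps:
k(x) = 2*x*(x + 4*x²) (k(x) = (2*x)*(x + (2*x)²) = (2*x)*(x + 4*x²) = 2*x*(x + 4*x²))
(-1219 + k(9))² = (-1219 + 9²*(2 + 8*9))² = (-1219 + 81*(2 + 72))² = (-1219 + 81*74)² = (-1219 + 5994)² = 4775² = 22800625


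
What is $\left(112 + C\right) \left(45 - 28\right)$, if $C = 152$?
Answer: $4488$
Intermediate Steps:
$\left(112 + C\right) \left(45 - 28\right) = \left(112 + 152\right) \left(45 - 28\right) = 264 \left(45 - 28\right) = 264 \cdot 17 = 4488$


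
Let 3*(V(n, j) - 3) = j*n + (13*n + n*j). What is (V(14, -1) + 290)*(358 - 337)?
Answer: 7231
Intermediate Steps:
V(n, j) = 3 + 13*n/3 + 2*j*n/3 (V(n, j) = 3 + (j*n + (13*n + n*j))/3 = 3 + (j*n + (13*n + j*n))/3 = 3 + (13*n + 2*j*n)/3 = 3 + (13*n/3 + 2*j*n/3) = 3 + 13*n/3 + 2*j*n/3)
(V(14, -1) + 290)*(358 - 337) = ((3 + (13/3)*14 + (⅔)*(-1)*14) + 290)*(358 - 337) = ((3 + 182/3 - 28/3) + 290)*21 = (163/3 + 290)*21 = (1033/3)*21 = 7231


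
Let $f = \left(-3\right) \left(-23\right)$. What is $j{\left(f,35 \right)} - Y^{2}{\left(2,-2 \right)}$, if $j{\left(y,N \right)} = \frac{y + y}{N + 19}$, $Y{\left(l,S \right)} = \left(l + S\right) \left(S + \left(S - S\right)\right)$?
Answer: $\frac{23}{9} \approx 2.5556$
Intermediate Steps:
$Y{\left(l,S \right)} = S \left(S + l\right)$ ($Y{\left(l,S \right)} = \left(S + l\right) \left(S + 0\right) = \left(S + l\right) S = S \left(S + l\right)$)
$f = 69$
$j{\left(y,N \right)} = \frac{2 y}{19 + N}$
$j{\left(f,35 \right)} - Y^{2}{\left(2,-2 \right)} = 2 \cdot 69 \frac{1}{19 + 35} - \left(- 2 \left(-2 + 2\right)\right)^{2} = 2 \cdot 69 \cdot \frac{1}{54} - \left(\left(-2\right) 0\right)^{2} = 2 \cdot 69 \cdot \frac{1}{54} - 0^{2} = \frac{23}{9} - 0 = \frac{23}{9} + 0 = \frac{23}{9}$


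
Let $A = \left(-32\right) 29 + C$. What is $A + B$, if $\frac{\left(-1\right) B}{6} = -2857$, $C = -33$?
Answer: $16181$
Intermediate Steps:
$B = 17142$ ($B = \left(-6\right) \left(-2857\right) = 17142$)
$A = -961$ ($A = \left(-32\right) 29 - 33 = -928 - 33 = -961$)
$A + B = -961 + 17142 = 16181$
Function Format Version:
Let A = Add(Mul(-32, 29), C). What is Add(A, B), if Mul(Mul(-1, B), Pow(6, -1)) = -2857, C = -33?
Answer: 16181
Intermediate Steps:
B = 17142 (B = Mul(-6, -2857) = 17142)
A = -961 (A = Add(Mul(-32, 29), -33) = Add(-928, -33) = -961)
Add(A, B) = Add(-961, 17142) = 16181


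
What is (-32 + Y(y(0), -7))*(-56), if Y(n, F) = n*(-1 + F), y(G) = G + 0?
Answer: 1792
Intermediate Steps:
y(G) = G
(-32 + Y(y(0), -7))*(-56) = (-32 + 0*(-1 - 7))*(-56) = (-32 + 0*(-8))*(-56) = (-32 + 0)*(-56) = -32*(-56) = 1792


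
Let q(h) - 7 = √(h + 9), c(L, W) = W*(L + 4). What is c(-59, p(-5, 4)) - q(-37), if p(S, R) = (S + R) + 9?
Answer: -447 - 2*I*√7 ≈ -447.0 - 5.2915*I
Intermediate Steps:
p(S, R) = 9 + R + S (p(S, R) = (R + S) + 9 = 9 + R + S)
c(L, W) = W*(4 + L)
q(h) = 7 + √(9 + h) (q(h) = 7 + √(h + 9) = 7 + √(9 + h))
c(-59, p(-5, 4)) - q(-37) = (9 + 4 - 5)*(4 - 59) - (7 + √(9 - 37)) = 8*(-55) - (7 + √(-28)) = -440 - (7 + 2*I*√7) = -440 + (-7 - 2*I*√7) = -447 - 2*I*√7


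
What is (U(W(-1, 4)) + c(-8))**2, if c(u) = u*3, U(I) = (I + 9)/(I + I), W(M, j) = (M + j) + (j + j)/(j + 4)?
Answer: 32041/64 ≈ 500.64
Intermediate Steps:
W(M, j) = M + j + 2*j/(4 + j) (W(M, j) = (M + j) + (2*j)/(4 + j) = (M + j) + 2*j/(4 + j) = M + j + 2*j/(4 + j))
U(I) = (9 + I)/(2*I) (U(I) = (9 + I)/((2*I)) = (9 + I)*(1/(2*I)) = (9 + I)/(2*I))
c(u) = 3*u
(U(W(-1, 4)) + c(-8))**2 = ((9 + (4**2 + 4*(-1) + 6*4 - 1*4)/(4 + 4))/(2*(((4**2 + 4*(-1) + 6*4 - 1*4)/(4 + 4)))) + 3*(-8))**2 = ((9 + (16 - 4 + 24 - 4)/8)/(2*(((16 - 4 + 24 - 4)/8))) - 24)**2 = ((9 + (1/8)*32)/(2*(((1/8)*32))) - 24)**2 = ((1/2)*(9 + 4)/4 - 24)**2 = ((1/2)*(1/4)*13 - 24)**2 = (13/8 - 24)**2 = (-179/8)**2 = 32041/64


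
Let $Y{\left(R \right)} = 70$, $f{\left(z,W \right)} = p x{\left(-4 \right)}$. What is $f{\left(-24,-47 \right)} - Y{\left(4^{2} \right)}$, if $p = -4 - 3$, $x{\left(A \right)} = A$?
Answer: $-42$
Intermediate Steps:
$p = -7$
$f{\left(z,W \right)} = 28$ ($f{\left(z,W \right)} = \left(-7\right) \left(-4\right) = 28$)
$f{\left(-24,-47 \right)} - Y{\left(4^{2} \right)} = 28 - 70 = -42$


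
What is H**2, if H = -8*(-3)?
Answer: 576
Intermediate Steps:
H = 24
H**2 = 24**2 = 576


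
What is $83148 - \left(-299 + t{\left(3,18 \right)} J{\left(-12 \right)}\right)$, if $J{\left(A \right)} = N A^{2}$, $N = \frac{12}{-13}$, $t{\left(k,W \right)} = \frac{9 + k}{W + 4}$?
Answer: $\frac{11943289}{143} \approx 83520.0$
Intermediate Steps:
$t{\left(k,W \right)} = \frac{9 + k}{4 + W}$
$N = - \frac{12}{13}$ ($N = 12 \left(- \frac{1}{13}\right) = - \frac{12}{13} \approx -0.92308$)
$J{\left(A \right)} = - \frac{12 A^{2}}{13}$
$83148 - \left(-299 + t{\left(3,18 \right)} J{\left(-12 \right)}\right) = 83148 - \left(-299 + \frac{9 + 3}{4 + 18} \left(- \frac{12 \left(-12\right)^{2}}{13}\right)\right) = 83148 - \left(-299 + \frac{1}{22} \cdot 12 \left(\left(- \frac{12}{13}\right) 144\right)\right) = 83148 - \left(-299 + \frac{1}{22} \cdot 12 \left(- \frac{1728}{13}\right)\right) = 83148 - \left(-299 + \frac{6}{11} \left(- \frac{1728}{13}\right)\right) = 83148 - \left(-299 - \frac{10368}{143}\right) = 83148 - - \frac{53125}{143} = 83148 + \frac{53125}{143} = \frac{11943289}{143}$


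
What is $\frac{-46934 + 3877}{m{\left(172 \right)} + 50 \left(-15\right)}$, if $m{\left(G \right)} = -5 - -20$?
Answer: $\frac{6151}{105} \approx 58.581$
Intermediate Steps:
$m{\left(G \right)} = 15$ ($m{\left(G \right)} = -5 + 20 = 15$)
$\frac{-46934 + 3877}{m{\left(172 \right)} + 50 \left(-15\right)} = \frac{-46934 + 3877}{15 + 50 \left(-15\right)} = - \frac{43057}{15 - 750} = - \frac{43057}{-735} = \left(-43057\right) \left(- \frac{1}{735}\right) = \frac{6151}{105}$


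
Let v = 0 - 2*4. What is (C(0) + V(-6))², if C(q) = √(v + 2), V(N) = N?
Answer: (6 - I*√6)² ≈ 30.0 - 29.394*I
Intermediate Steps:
v = -8 (v = 0 - 8 = -8)
C(q) = I*√6 (C(q) = √(-8 + 2) = √(-6) = I*√6)
(C(0) + V(-6))² = (I*√6 - 6)² = (-6 + I*√6)²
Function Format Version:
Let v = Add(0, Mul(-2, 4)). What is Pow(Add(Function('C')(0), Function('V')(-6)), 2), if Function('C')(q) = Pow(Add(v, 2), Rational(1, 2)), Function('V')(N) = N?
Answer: Pow(Add(6, Mul(-1, I, Pow(6, Rational(1, 2)))), 2) ≈ Add(30.000, Mul(-29.394, I))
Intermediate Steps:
v = -8 (v = Add(0, -8) = -8)
Function('C')(q) = Mul(I, Pow(6, Rational(1, 2))) (Function('C')(q) = Pow(Add(-8, 2), Rational(1, 2)) = Pow(-6, Rational(1, 2)) = Mul(I, Pow(6, Rational(1, 2))))
Pow(Add(Function('C')(0), Function('V')(-6)), 2) = Pow(Add(Mul(I, Pow(6, Rational(1, 2))), -6), 2) = Pow(Add(-6, Mul(I, Pow(6, Rational(1, 2)))), 2)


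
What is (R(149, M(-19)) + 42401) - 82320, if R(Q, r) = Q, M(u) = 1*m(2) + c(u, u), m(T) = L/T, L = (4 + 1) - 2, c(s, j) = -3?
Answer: -39770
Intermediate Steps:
L = 3 (L = 5 - 2 = 3)
m(T) = 3/T
M(u) = -3/2 (M(u) = 1*(3/2) - 3 = 3/2 - 3 = -3/2)
(R(149, M(-19)) + 42401) - 82320 = (149 + 42401) - 82320 = 42550 - 82320 = -39770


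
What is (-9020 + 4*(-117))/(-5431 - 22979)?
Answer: 4744/14205 ≈ 0.33397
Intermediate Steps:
(-9020 + 4*(-117))/(-5431 - 22979) = (-9020 - 468)/(-28410) = -9488*(-1/28410) = 4744/14205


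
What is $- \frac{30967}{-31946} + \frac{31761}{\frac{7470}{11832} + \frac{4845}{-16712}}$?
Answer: $\frac{2786565604556557}{29954965550} \approx 93025.0$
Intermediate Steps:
$- \frac{30967}{-31946} + \frac{31761}{\frac{7470}{11832} + \frac{4845}{-16712}} = \left(-30967\right) \left(- \frac{1}{31946}\right) + \frac{31761}{7470 \cdot \frac{1}{11832} + 4845 \left(- \frac{1}{16712}\right)} = \frac{30967}{31946} + \frac{31761}{\frac{1245}{1972} - \frac{4845}{16712}} = \frac{30967}{31946} + \frac{31761}{\frac{2813025}{8239016}} = \frac{30967}{31946} + 31761 \cdot \frac{8239016}{2813025} = \frac{30967}{31946} + \frac{87226462392}{937675} = \frac{2786565604556557}{29954965550}$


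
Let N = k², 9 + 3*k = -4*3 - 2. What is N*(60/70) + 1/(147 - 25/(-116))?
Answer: 18069902/358617 ≈ 50.388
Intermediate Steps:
k = -23/3 (k = -3 + (-4*3 - 2)/3 = -3 + (-12 - 2)/3 = -3 + (⅓)*(-14) = -3 - 14/3 = -23/3 ≈ -7.6667)
N = 529/9 (N = (-23/3)² = 529/9 ≈ 58.778)
N*(60/70) + 1/(147 - 25/(-116)) = 529*(60/70)/9 + 1/(147 - 25/(-116)) = 529*(60*(1/70))/9 + 1/(147 - 25*(-1/116)) = (529/9)*(6/7) + 1/(147 + 25/116) = 1058/21 + 1/(17077/116) = 1058/21 + 116/17077 = 18069902/358617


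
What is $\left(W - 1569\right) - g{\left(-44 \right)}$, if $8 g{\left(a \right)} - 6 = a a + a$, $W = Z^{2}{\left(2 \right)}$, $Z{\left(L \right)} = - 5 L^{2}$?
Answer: $- \frac{5625}{4} \approx -1406.3$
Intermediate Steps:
$W = 400$ ($W = \left(- 5 \cdot 2^{2}\right)^{2} = \left(\left(-5\right) 4\right)^{2} = \left(-20\right)^{2} = 400$)
$g{\left(a \right)} = \frac{3}{4} + \frac{a}{8} + \frac{a^{2}}{8}$ ($g{\left(a \right)} = \frac{3}{4} + \frac{a a + a}{8} = \frac{3}{4} + \frac{a^{2} + a}{8} = \frac{3}{4} + \frac{a + a^{2}}{8} = \frac{3}{4} + \left(\frac{a}{8} + \frac{a^{2}}{8}\right) = \frac{3}{4} + \frac{a}{8} + \frac{a^{2}}{8}$)
$\left(W - 1569\right) - g{\left(-44 \right)} = \left(400 - 1569\right) - \left(\frac{3}{4} + \frac{1}{8} \left(-44\right) + \frac{\left(-44\right)^{2}}{8}\right) = \left(400 - 1569\right) - \left(\frac{3}{4} - \frac{11}{2} + \frac{1}{8} \cdot 1936\right) = -1169 - \left(\frac{3}{4} - \frac{11}{2} + 242\right) = -1169 - \frac{949}{4} = - \frac{5625}{4}$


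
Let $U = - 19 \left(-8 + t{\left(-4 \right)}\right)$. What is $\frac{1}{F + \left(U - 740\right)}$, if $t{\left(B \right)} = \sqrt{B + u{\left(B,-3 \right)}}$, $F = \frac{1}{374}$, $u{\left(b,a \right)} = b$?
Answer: $- \frac{82246714}{48764809809} + \frac{5315288 i \sqrt{2}}{48764809809} \approx -0.0016866 + 0.00015415 i$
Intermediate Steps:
$F = \frac{1}{374} \approx 0.0026738$
$t{\left(B \right)} = \sqrt{2} \sqrt{B}$ ($t{\left(B \right)} = \sqrt{B + B} = \sqrt{2 B} = \sqrt{2} \sqrt{B}$)
$U = 152 - 38 i \sqrt{2}$ ($U = - 19 \left(-8 + \sqrt{2} \sqrt{-4}\right) = - 19 \left(-8 + \sqrt{2} \cdot 2 i\right) = - 19 \left(-8 + 2 i \sqrt{2}\right) = 152 - 38 i \sqrt{2} \approx 152.0 - 53.74 i$)
$\frac{1}{F + \left(U - 740\right)} = \frac{1}{\frac{1}{374} - \left(588 + 38 i \sqrt{2}\right)} = \frac{1}{- \frac{219911}{374} - 38 i \sqrt{2}}$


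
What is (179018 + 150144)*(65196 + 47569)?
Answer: 37117952930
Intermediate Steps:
(179018 + 150144)*(65196 + 47569) = 329162*112765 = 37117952930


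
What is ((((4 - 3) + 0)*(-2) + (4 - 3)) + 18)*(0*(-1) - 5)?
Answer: -85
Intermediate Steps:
((((4 - 3) + 0)*(-2) + (4 - 3)) + 18)*(0*(-1) - 5) = (((1 + 0)*(-2) + 1) + 18)*(0 - 5) = ((1*(-2) + 1) + 18)*(-5) = ((-2 + 1) + 18)*(-5) = (-1 + 18)*(-5) = 17*(-5) = -85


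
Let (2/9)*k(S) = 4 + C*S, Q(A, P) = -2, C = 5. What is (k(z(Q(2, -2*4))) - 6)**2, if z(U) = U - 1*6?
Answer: 28224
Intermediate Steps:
z(U) = -6 + U (z(U) = U - 6 = -6 + U)
k(S) = 18 + 45*S/2 (k(S) = 9*(4 + 5*S)/2 = 18 + 45*S/2)
(k(z(Q(2, -2*4))) - 6)**2 = ((18 + 45*(-6 - 2)/2) - 6)**2 = ((18 + (45/2)*(-8)) - 6)**2 = ((18 - 180) - 6)**2 = (-162 - 6)**2 = (-168)**2 = 28224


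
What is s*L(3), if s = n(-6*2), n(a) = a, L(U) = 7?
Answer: -84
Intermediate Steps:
s = -12 (s = -6*2 = -12)
s*L(3) = -12*7 = -84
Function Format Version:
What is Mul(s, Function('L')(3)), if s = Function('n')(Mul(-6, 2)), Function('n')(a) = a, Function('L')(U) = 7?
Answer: -84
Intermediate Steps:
s = -12 (s = Mul(-6, 2) = -12)
Mul(s, Function('L')(3)) = Mul(-12, 7) = -84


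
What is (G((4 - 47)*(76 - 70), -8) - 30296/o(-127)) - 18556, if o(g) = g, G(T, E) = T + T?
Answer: -2391848/127 ≈ -18833.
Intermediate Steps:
G(T, E) = 2*T
(G((4 - 47)*(76 - 70), -8) - 30296/o(-127)) - 18556 = (2*((4 - 47)*(76 - 70)) - 30296/(-127)) - 18556 = (2*(-43*6) - 30296*(-1/127)) - 18556 = (2*(-258) + 30296/127) - 18556 = (-516 + 30296/127) - 18556 = -35236/127 - 18556 = -2391848/127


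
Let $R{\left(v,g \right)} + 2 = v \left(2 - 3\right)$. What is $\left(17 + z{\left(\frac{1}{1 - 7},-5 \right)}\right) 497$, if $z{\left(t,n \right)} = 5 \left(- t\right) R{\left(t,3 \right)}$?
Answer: $\frac{276829}{36} \approx 7689.7$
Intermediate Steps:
$R{\left(v,g \right)} = -2 - v$ ($R{\left(v,g \right)} = -2 + v \left(2 - 3\right) = -2 + v \left(-1\right) = -2 - v$)
$z{\left(t,n \right)} = - 5 t \left(-2 - t\right)$ ($z{\left(t,n \right)} = 5 \left(- t\right) \left(-2 - t\right) = - 5 t \left(-2 - t\right)$)
$\left(17 + z{\left(\frac{1}{1 - 7},-5 \right)}\right) 497 = \left(17 + \frac{5 \left(2 + \frac{1}{1 - 7}\right)}{1 - 7}\right) 497 = \left(17 + \frac{5 \left(2 + \frac{1}{-6}\right)}{-6}\right) 497 = \left(17 + 5 \left(- \frac{1}{6}\right) \left(2 - \frac{1}{6}\right)\right) 497 = \left(17 + 5 \left(- \frac{1}{6}\right) \frac{11}{6}\right) 497 = \left(17 - \frac{55}{36}\right) 497 = \frac{557}{36} \cdot 497 = \frac{276829}{36}$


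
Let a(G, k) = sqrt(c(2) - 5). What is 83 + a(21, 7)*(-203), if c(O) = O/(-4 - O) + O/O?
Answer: 83 - 203*I*sqrt(39)/3 ≈ 83.0 - 422.58*I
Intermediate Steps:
c(O) = 1 + O/(-4 - O) (c(O) = O/(-4 - O) + 1 = 1 + O/(-4 - O))
a(G, k) = I*sqrt(39)/3 (a(G, k) = sqrt(4/(4 + 2) - 5) = sqrt(4/6 - 5) = sqrt(4*(1/6) - 5) = sqrt(2/3 - 5) = sqrt(-13/3) = I*sqrt(39)/3)
83 + a(21, 7)*(-203) = 83 + (I*sqrt(39)/3)*(-203) = 83 - 203*I*sqrt(39)/3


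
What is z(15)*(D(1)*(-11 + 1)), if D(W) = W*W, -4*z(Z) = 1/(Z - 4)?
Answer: 5/22 ≈ 0.22727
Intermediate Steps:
z(Z) = -1/(4*(-4 + Z)) (z(Z) = -1/(4*(Z - 4)) = -1/(4*(-4 + Z)))
D(W) = W**2
z(15)*(D(1)*(-11 + 1)) = (-1/(-16 + 4*15))*(1**2*(-11 + 1)) = (-1/(-16 + 60))*(1*(-10)) = -1/44*(-10) = 5/22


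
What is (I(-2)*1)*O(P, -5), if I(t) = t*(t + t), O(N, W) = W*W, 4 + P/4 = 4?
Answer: 200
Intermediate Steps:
P = 0 (P = -16 + 4*4 = -16 + 16 = 0)
O(N, W) = W²
I(t) = 2*t² (I(t) = t*(2*t) = 2*t²)
(I(-2)*1)*O(P, -5) = ((2*(-2)²)*1)*(-5)² = ((2*4)*1)*25 = (8*1)*25 = 8*25 = 200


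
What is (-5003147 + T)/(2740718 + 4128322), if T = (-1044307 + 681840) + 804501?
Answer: -1520371/2289680 ≈ -0.66401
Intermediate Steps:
T = 442034 (T = -362467 + 804501 = 442034)
(-5003147 + T)/(2740718 + 4128322) = (-5003147 + 442034)/(2740718 + 4128322) = -4561113/6869040 = -4561113*1/6869040 = -1520371/2289680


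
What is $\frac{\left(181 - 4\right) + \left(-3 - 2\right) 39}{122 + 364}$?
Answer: $- \frac{1}{27} \approx -0.037037$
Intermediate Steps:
$\frac{\left(181 - 4\right) + \left(-3 - 2\right) 39}{122 + 364} = \frac{177 + \left(-3 - 2\right) 39}{486} = \left(177 - 195\right) \frac{1}{486} = \left(-18\right) \frac{1}{486} = - \frac{1}{27}$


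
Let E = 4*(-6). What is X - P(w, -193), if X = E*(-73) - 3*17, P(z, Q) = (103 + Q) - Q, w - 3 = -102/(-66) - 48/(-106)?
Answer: 1598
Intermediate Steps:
E = -24
w = 2914/583 (w = 3 + (-102/(-66) - 48/(-106)) = 3 + (-102*(-1/66) - 48*(-1/106)) = 3 + (17/11 + 24/53) = 3 + 1165/583 = 2914/583 ≈ 4.9983)
P(z, Q) = 103
X = 1701 (X = -24*(-73) - 3*17 = 1752 - 51 = 1701)
X - P(w, -193) = 1701 - 1*103 = 1701 - 103 = 1598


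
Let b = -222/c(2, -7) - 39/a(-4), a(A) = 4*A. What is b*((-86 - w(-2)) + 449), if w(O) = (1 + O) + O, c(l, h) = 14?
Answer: -275049/56 ≈ -4911.6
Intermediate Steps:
w(O) = 1 + 2*O
b = -1503/112 (b = -222/14 - 39/(4*(-4)) = -222*1/14 - 39/(-16) = -111/7 - 39*(-1/16) = -111/7 + 39/16 = -1503/112 ≈ -13.420)
b*((-86 - w(-2)) + 449) = -1503*((-86 - (1 + 2*(-2))) + 449)/112 = -1503*((-86 - (1 - 4)) + 449)/112 = -1503*((-86 - 1*(-3)) + 449)/112 = -1503*((-86 + 3) + 449)/112 = -1503*(-83 + 449)/112 = -1503/112*366 = -275049/56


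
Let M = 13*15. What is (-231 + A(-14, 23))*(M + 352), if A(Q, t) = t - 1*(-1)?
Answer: -113229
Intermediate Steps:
M = 195
A(Q, t) = 1 + t (A(Q, t) = t + 1 = 1 + t)
(-231 + A(-14, 23))*(M + 352) = (-231 + (1 + 23))*(195 + 352) = (-231 + 24)*547 = -207*547 = -113229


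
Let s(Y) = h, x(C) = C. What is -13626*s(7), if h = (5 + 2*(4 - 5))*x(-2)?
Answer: 81756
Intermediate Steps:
h = -6 (h = (5 + 2*(4 - 5))*(-2) = (5 + 2*(-1))*(-2) = (5 - 2)*(-2) = 3*(-2) = -6)
s(Y) = -6
-13626*s(7) = -13626*(-6) = 81756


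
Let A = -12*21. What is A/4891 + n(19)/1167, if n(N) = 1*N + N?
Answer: -108226/5707797 ≈ -0.018961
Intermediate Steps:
n(N) = 2*N (n(N) = N + N = 2*N)
A = -252
A/4891 + n(19)/1167 = -252/4891 + (2*19)/1167 = -252*1/4891 + 38*(1/1167) = -252/4891 + 38/1167 = -108226/5707797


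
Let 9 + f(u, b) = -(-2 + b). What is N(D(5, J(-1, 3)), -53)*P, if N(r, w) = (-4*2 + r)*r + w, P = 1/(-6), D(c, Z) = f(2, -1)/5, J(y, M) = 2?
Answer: 1049/150 ≈ 6.9933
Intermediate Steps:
f(u, b) = -7 - b (f(u, b) = -9 - (-2 + b) = -9 + (2 - b) = -7 - b)
D(c, Z) = -6/5 (D(c, Z) = (-7 - 1*(-1))/5 = (-7 + 1)*(⅕) = -6*⅕ = -6/5)
P = -⅙ ≈ -0.16667
N(r, w) = w + r*(-8 + r) (N(r, w) = (-8 + r)*r + w = r*(-8 + r) + w = w + r*(-8 + r))
N(D(5, J(-1, 3)), -53)*P = (-53 + (-6/5)² - 8*(-6/5))*(-⅙) = (-53 + 36/25 + 48/5)*(-⅙) = -1049/25*(-⅙) = 1049/150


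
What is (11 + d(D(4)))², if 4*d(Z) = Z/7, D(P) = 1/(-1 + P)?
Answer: 855625/7056 ≈ 121.26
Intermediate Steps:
d(Z) = Z/28 (d(Z) = (Z/7)/4 = Z/28)
(11 + d(D(4)))² = (11 + 1/(28*(-1 + 4)))² = (11 + (1/28)/3)² = (11 + (1/28)*(⅓))² = (11 + 1/84)² = (925/84)² = 855625/7056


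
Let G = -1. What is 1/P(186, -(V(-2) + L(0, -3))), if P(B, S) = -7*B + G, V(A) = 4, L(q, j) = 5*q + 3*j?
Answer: -1/1303 ≈ -0.00076746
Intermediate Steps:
L(q, j) = 3*j + 5*q
P(B, S) = -1 - 7*B (P(B, S) = -7*B - 1 = -1 - 7*B)
1/P(186, -(V(-2) + L(0, -3))) = 1/(-1 - 7*186) = 1/(-1 - 1302) = 1/(-1303) = -1/1303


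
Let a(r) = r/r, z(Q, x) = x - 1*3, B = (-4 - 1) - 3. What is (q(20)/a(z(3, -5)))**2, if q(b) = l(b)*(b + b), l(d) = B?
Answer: 102400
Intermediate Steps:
B = -8 (B = -5 - 3 = -8)
l(d) = -8
z(Q, x) = -3 + x (z(Q, x) = x - 3 = -3 + x)
q(b) = -16*b (q(b) = -8*(b + b) = -16*b)
a(r) = 1
(q(20)/a(z(3, -5)))**2 = (-16*20/1)**2 = (-320*1)**2 = (-320)**2 = 102400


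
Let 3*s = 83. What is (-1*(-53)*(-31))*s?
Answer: -136369/3 ≈ -45456.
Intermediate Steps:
s = 83/3 (s = (⅓)*83 = 83/3 ≈ 27.667)
(-1*(-53)*(-31))*s = (-1*(-53)*(-31))*(83/3) = (53*(-31))*(83/3) = -1643*83/3 = -136369/3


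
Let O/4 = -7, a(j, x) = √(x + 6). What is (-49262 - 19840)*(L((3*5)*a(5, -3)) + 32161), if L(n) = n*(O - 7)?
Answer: -2222389422 + 36278550*√3 ≈ -2.1596e+9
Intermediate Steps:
a(j, x) = √(6 + x)
O = -28 (O = 4*(-7) = -28)
L(n) = -35*n (L(n) = n*(-28 - 7) = n*(-35) = -35*n)
(-49262 - 19840)*(L((3*5)*a(5, -3)) + 32161) = (-49262 - 19840)*(-35*3*5*√(6 - 3) + 32161) = -69102*(-525*√3 + 32161) = -69102*(32161 - 525*√3) = -2222389422 + 36278550*√3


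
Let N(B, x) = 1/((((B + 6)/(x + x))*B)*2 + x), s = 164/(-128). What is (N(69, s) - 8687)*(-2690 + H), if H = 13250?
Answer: -486274848143040/5300881 ≈ -9.1735e+7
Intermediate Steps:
s = -41/32 (s = 164*(-1/128) = -41/32 ≈ -1.2813)
N(B, x) = 1/(x + B*(6 + B)/x) (N(B, x) = 1/((((6 + B)/((2*x)))*B)*2 + x) = 1/((((6 + B)*(1/(2*x)))*B)*2 + x) = 1/((((6 + B)/(2*x))*B)*2 + x) = 1/((B*(6 + B)/(2*x))*2 + x) = 1/(B*(6 + B)/x + x) = 1/(x + B*(6 + B)/x))
(N(69, s) - 8687)*(-2690 + H) = (-41/(32*(69**2 + (-41/32)**2 + 6*69)) - 8687)*(-2690 + 13250) = (-41/(32*(4761 + 1681/1024 + 414)) - 8687)*10560 = (-41/(32*5300881/1024) - 8687)*10560 = (-41/32*1024/5300881 - 8687)*10560 = (-1312/5300881 - 8687)*10560 = -46048754559/5300881*10560 = -486274848143040/5300881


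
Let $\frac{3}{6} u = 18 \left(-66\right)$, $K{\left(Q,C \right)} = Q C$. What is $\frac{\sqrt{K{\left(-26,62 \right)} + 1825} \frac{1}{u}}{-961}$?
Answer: $\frac{\sqrt{213}}{2283336} \approx 6.3918 \cdot 10^{-6}$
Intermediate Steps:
$K{\left(Q,C \right)} = C Q$
$u = -2376$ ($u = 2 \cdot 18 \left(-66\right) = 2 \left(-1188\right) = -2376$)
$\frac{\sqrt{K{\left(-26,62 \right)} + 1825} \frac{1}{u}}{-961} = \frac{\sqrt{62 \left(-26\right) + 1825} \frac{1}{-2376}}{-961} = \sqrt{-1612 + 1825} \left(- \frac{1}{2376}\right) \left(- \frac{1}{961}\right) = \sqrt{213} \left(- \frac{1}{2376}\right) \left(- \frac{1}{961}\right) = - \frac{\sqrt{213}}{2376} \left(- \frac{1}{961}\right) = \frac{\sqrt{213}}{2283336}$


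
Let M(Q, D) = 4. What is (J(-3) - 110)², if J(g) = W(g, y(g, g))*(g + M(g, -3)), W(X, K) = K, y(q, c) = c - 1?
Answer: 12996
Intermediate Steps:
y(q, c) = -1 + c
J(g) = (-1 + g)*(4 + g) (J(g) = (-1 + g)*(g + 4) = (-1 + g)*(4 + g))
(J(-3) - 110)² = ((-1 - 3)*(4 - 3) - 110)² = (-4*1 - 110)² = (-4 - 110)² = (-114)² = 12996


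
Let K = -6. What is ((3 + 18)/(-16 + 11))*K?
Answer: 126/5 ≈ 25.200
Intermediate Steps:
((3 + 18)/(-16 + 11))*K = ((3 + 18)/(-16 + 11))*(-6) = (21/(-5))*(-6) = (21*(-⅕))*(-6) = -21/5*(-6) = 126/5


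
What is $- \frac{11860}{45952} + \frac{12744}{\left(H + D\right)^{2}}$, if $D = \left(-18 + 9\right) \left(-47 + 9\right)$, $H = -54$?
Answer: $- \frac{14399}{137856} \approx -0.10445$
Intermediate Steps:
$D = 342$ ($D = \left(-9\right) \left(-38\right) = 342$)
$- \frac{11860}{45952} + \frac{12744}{\left(H + D\right)^{2}} = - \frac{11860}{45952} + \frac{12744}{\left(-54 + 342\right)^{2}} = \left(-11860\right) \frac{1}{45952} + \frac{12744}{288^{2}} = - \frac{2965}{11488} + \frac{12744}{82944} = - \frac{2965}{11488} + 12744 \cdot \frac{1}{82944} = - \frac{2965}{11488} + \frac{59}{384} = - \frac{14399}{137856}$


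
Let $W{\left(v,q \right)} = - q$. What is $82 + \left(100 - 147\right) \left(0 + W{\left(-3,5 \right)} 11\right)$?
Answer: $2667$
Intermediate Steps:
$82 + \left(100 - 147\right) \left(0 + W{\left(-3,5 \right)} 11\right) = 82 + \left(100 - 147\right) \left(0 + \left(-1\right) 5 \cdot 11\right) = 82 + \left(100 - 147\right) \left(0 - 55\right) = 82 - 47 \left(0 - 55\right) = 82 - -2585 = 82 + 2585 = 2667$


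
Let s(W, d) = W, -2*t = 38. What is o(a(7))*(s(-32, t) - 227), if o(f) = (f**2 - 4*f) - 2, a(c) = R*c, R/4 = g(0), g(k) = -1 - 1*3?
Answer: -3364410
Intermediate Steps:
t = -19 (t = -1/2*38 = -19)
g(k) = -4 (g(k) = -1 - 3 = -4)
R = -16 (R = 4*(-4) = -16)
a(c) = -16*c
o(f) = -2 + f**2 - 4*f
o(a(7))*(s(-32, t) - 227) = (-2 + (-16*7)**2 - (-64)*7)*(-32 - 227) = (-2 + (-112)**2 - 4*(-112))*(-259) = (-2 + 12544 + 448)*(-259) = 12990*(-259) = -3364410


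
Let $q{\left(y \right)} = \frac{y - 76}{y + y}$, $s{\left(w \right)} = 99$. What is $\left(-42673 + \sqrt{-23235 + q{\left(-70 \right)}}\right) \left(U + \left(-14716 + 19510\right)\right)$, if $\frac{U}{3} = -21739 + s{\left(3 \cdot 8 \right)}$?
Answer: $2565756798 - \frac{30063 i \sqrt{113846390}}{35} \approx 2.5658 \cdot 10^{9} - 9.1648 \cdot 10^{6} i$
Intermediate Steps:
$q{\left(y \right)} = \frac{-76 + y}{2 y}$
$U = -64920$ ($U = 3 \left(-21739 + 99\right) = 3 \left(-21640\right) = -64920$)
$\left(-42673 + \sqrt{-23235 + q{\left(-70 \right)}}\right) \left(U + \left(-14716 + 19510\right)\right) = \left(-42673 + \sqrt{-23235 + \frac{-76 - 70}{2 \left(-70\right)}}\right) \left(-64920 + \left(-14716 + 19510\right)\right) = \left(-42673 + \sqrt{-23235 + \frac{1}{2} \left(- \frac{1}{70}\right) \left(-146\right)}\right) \left(-64920 + 4794\right) = \left(-42673 + \sqrt{-23235 + \frac{73}{70}}\right) \left(-60126\right) = \left(-42673 + \sqrt{- \frac{1626377}{70}}\right) \left(-60126\right) = \left(-42673 + \frac{i \sqrt{113846390}}{70}\right) \left(-60126\right) = 2565756798 - \frac{30063 i \sqrt{113846390}}{35}$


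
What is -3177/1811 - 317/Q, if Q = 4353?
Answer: -14403568/7883283 ≈ -1.8271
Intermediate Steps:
-3177/1811 - 317/Q = -3177/1811 - 317/4353 = -14403568/7883283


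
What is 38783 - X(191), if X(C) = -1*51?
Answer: 38834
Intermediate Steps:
X(C) = -51
38783 - X(191) = 38783 - 1*(-51) = 38783 + 51 = 38834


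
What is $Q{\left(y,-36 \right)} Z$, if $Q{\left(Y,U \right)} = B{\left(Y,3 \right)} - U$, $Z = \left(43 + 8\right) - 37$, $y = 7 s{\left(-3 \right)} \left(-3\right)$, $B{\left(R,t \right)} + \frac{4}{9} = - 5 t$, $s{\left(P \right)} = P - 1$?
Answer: $\frac{2590}{9} \approx 287.78$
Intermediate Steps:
$s{\left(P \right)} = -1 + P$ ($s{\left(P \right)} = P - 1 = -1 + P$)
$B{\left(R,t \right)} = - \frac{4}{9} - 5 t$
$y = 84$ ($y = 7 \left(-1 - 3\right) \left(-3\right) = 7 \left(-4\right) \left(-3\right) = \left(-28\right) \left(-3\right) = 84$)
$Z = 14$ ($Z = 51 - 37 = 14$)
$Q{\left(Y,U \right)} = - \frac{139}{9} - U$ ($Q{\left(Y,U \right)} = \left(- \frac{4}{9} - 15\right) - U = - \frac{139}{9} - U$)
$Q{\left(y,-36 \right)} Z = \left(- \frac{139}{9} - -36\right) 14 = \left(- \frac{139}{9} + 36\right) 14 = \frac{185}{9} \cdot 14 = \frac{2590}{9}$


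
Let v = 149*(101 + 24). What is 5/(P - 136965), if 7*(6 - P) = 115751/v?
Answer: -651875/17856145376 ≈ -3.6507e-5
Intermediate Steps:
v = 18625 (v = 149*125 = 18625)
P = 666499/130375 (P = 6 - 115751/(7*18625) = 6 - 1/7*115751/18625 = 6 - 115751/130375 = 666499/130375 ≈ 5.1122)
5/(P - 136965) = 5/(666499/130375 - 136965) = 5/(-17856145376/130375) = 5*(-130375/17856145376) = -651875/17856145376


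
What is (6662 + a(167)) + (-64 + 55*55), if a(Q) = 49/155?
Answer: 1491614/155 ≈ 9623.3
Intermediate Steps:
a(Q) = 49/155 (a(Q) = 49*(1/155) = 49/155)
(6662 + a(167)) + (-64 + 55*55) = (6662 + 49/155) + (-64 + 55*55) = 1032659/155 + (-64 + 3025) = 1032659/155 + 2961 = 1491614/155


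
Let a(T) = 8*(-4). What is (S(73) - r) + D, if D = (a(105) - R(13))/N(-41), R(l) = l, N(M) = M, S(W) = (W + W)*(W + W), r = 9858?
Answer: 469823/41 ≈ 11459.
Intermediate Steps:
S(W) = 4*W² (S(W) = (2*W)*(2*W) = 4*W²)
a(T) = -32
D = 45/41 (D = (-32 - 1*13)/(-41) = (-32 - 13)*(-1/41) = -45*(-1/41) = 45/41 ≈ 1.0976)
(S(73) - r) + D = (4*73² - 1*9858) + 45/41 = (4*5329 - 9858) + 45/41 = (21316 - 9858) + 45/41 = 11458 + 45/41 = 469823/41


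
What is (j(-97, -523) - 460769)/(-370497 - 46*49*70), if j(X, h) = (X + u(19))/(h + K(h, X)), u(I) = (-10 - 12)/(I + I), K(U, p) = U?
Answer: 4578660626/5249488549 ≈ 0.87221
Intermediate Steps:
u(I) = -11/I (u(I) = -22*1/(2*I) = -11/I)
j(X, h) = (-11/19 + X)/(2*h) (j(X, h) = (X - 11/19)/(h + h) = (X - 11*1/19)/((2*h)) = (X - 11/19)*(1/(2*h)) = (-11/19 + X)*(1/(2*h)) = (-11/19 + X)/(2*h))
(j(-97, -523) - 460769)/(-370497 - 46*49*70) = ((1/38)*(-11 + 19*(-97))/(-523) - 460769)/(-370497 - 46*49*70) = ((1/38)*(-1/523)*(-11 - 1843) - 460769)/(-370497 - 2254*70) = ((1/38)*(-1/523)*(-1854) - 460769)/(-370497 - 157780) = (927/9937 - 460769)/(-528277) = -4578660626/9937*(-1/528277) = 4578660626/5249488549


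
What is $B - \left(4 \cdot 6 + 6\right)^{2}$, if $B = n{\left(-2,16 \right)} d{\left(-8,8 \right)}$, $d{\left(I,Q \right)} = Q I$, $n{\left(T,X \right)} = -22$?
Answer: $508$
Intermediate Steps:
$d{\left(I,Q \right)} = I Q$
$B = 1408$ ($B = - 22 \left(\left(-8\right) 8\right) = \left(-22\right) \left(-64\right) = 1408$)
$B - \left(4 \cdot 6 + 6\right)^{2} = 1408 - \left(4 \cdot 6 + 6\right)^{2} = 1408 - \left(24 + 6\right)^{2} = 1408 - 30^{2} = 1408 - 900 = 508$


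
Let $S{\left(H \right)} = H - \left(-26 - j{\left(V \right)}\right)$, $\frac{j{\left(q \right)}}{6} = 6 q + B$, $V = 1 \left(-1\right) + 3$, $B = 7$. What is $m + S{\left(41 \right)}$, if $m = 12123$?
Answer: $12304$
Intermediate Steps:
$V = 2$ ($V = -1 + 3 = 2$)
$j{\left(q \right)} = 42 + 36 q$ ($j{\left(q \right)} = 6 \left(6 q + 7\right) = 6 \left(7 + 6 q\right) = 42 + 36 q$)
$S{\left(H \right)} = 140 + H$ ($S{\left(H \right)} = H + \left(\left(62 + \left(42 + 36 \cdot 2\right)\right) - 36\right) = H + \left(\left(62 + \left(42 + 72\right)\right) - 36\right) = H + \left(\left(62 + 114\right) - 36\right) = H + \left(176 - 36\right) = H + 140 = 140 + H$)
$m + S{\left(41 \right)} = 12123 + \left(140 + 41\right) = 12123 + 181 = 12304$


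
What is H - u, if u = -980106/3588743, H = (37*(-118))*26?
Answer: -407378770282/3588743 ≈ -1.1352e+5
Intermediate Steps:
H = -113516 (H = -4366*26 = -113516)
u = -980106/3588743 (u = -980106*1/3588743 = -980106/3588743 ≈ -0.27311)
H - u = -113516 - 1*(-980106/3588743) = -113516 + 980106/3588743 = -407378770282/3588743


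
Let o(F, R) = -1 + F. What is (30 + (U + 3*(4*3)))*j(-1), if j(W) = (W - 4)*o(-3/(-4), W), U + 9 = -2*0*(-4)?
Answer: 285/4 ≈ 71.250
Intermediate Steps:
U = -9 (U = -9 - 2*0*(-4) = -9 + 0*(-4) = -9 + 0 = -9)
j(W) = 1 - W/4 (j(W) = (W - 4)*(-1 - 3/(-4)) = (-4 + W)*(-1 - 3*(-1/4)) = (-4 + W)*(-1 + 3/4) = (-4 + W)*(-1/4) = 1 - W/4)
(30 + (U + 3*(4*3)))*j(-1) = (30 + (-9 + 3*(4*3)))*(1 - 1/4*(-1)) = (30 + (-9 + 3*12))*(1 + 1/4) = (30 + (-9 + 36))*(5/4) = (30 + 27)*(5/4) = 57*(5/4) = 285/4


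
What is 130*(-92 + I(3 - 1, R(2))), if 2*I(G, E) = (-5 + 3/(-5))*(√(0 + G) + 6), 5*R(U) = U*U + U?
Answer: -14144 - 364*√2 ≈ -14659.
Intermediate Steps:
R(U) = U/5 + U²/5 (R(U) = (U*U + U)/5 = (U² + U)/5 = (U + U²)/5 = U/5 + U²/5)
I(G, E) = -84/5 - 14*√G/5 (I(G, E) = ((-5 + 3/(-5))*(√(0 + G) + 6))/2 = ((-5 + 3*(-⅕))*(√G + 6))/2 = ((-5 - ⅗)*(6 + √G))/2 = (-28*(6 + √G)/5)/2 = (-168/5 - 28*√G/5)/2 = -84/5 - 14*√G/5)
130*(-92 + I(3 - 1, R(2))) = 130*(-92 + (-84/5 - 14*√(3 - 1)/5)) = 130*(-92 + (-84/5 - 14*√2/5)) = 130*(-544/5 - 14*√2/5) = -14144 - 364*√2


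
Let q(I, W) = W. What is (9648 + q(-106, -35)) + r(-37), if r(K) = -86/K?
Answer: 355767/37 ≈ 9615.3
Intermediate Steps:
(9648 + q(-106, -35)) + r(-37) = (9648 - 35) - 86/(-37) = 9613 - 86*(-1/37) = 9613 + 86/37 = 355767/37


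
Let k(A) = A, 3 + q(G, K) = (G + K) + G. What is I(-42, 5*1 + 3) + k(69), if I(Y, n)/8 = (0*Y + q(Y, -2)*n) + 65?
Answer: -5107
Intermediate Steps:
q(G, K) = -3 + K + 2*G (q(G, K) = -3 + ((G + K) + G) = -3 + (K + 2*G) = -3 + K + 2*G)
I(Y, n) = 520 + 8*n*(-5 + 2*Y) (I(Y, n) = 8*((0*Y + (-3 - 2 + 2*Y)*n) + 65) = 8*((0 + (-5 + 2*Y)*n) + 65) = 8*((0 + n*(-5 + 2*Y)) + 65) = 8*(n*(-5 + 2*Y) + 65) = 8*(65 + n*(-5 + 2*Y)) = 520 + 8*n*(-5 + 2*Y))
I(-42, 5*1 + 3) + k(69) = (520 + 8*(5*1 + 3)*(-5 + 2*(-42))) + 69 = (520 + 8*(5 + 3)*(-5 - 84)) + 69 = (520 + 8*8*(-89)) + 69 = (520 - 5696) + 69 = -5176 + 69 = -5107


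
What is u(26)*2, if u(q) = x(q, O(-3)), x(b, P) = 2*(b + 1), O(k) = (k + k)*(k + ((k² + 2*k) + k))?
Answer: 108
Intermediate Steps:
O(k) = 2*k*(k² + 4*k) (O(k) = (2*k)*(k + (k² + 3*k)) = (2*k)*(k² + 4*k) = 2*k*(k² + 4*k))
x(b, P) = 2 + 2*b (x(b, P) = 2*(1 + b) = 2 + 2*b)
u(q) = 2 + 2*q
u(26)*2 = (2 + 2*26)*2 = (2 + 52)*2 = 54*2 = 108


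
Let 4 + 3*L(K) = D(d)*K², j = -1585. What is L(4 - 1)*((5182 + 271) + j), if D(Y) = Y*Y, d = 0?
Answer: -15472/3 ≈ -5157.3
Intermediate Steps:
D(Y) = Y²
L(K) = -4/3 (L(K) = -4/3 + (0²*K²)/3 = -4/3 + (0*K²)/3 = -4/3 + (⅓)*0 = -4/3 + 0 = -4/3)
L(4 - 1)*((5182 + 271) + j) = -4*((5182 + 271) - 1585)/3 = -4*(5453 - 1585)/3 = -4/3*3868 = -15472/3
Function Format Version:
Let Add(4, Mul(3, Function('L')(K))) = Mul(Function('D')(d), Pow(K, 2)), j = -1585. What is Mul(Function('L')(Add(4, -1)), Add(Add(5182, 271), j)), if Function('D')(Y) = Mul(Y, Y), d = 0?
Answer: Rational(-15472, 3) ≈ -5157.3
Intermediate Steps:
Function('D')(Y) = Pow(Y, 2)
Function('L')(K) = Rational(-4, 3) (Function('L')(K) = Add(Rational(-4, 3), Mul(Rational(1, 3), Mul(Pow(0, 2), Pow(K, 2)))) = Add(Rational(-4, 3), Mul(Rational(1, 3), Mul(0, Pow(K, 2)))) = Add(Rational(-4, 3), Mul(Rational(1, 3), 0)) = Add(Rational(-4, 3), 0) = Rational(-4, 3))
Mul(Function('L')(Add(4, -1)), Add(Add(5182, 271), j)) = Mul(Rational(-4, 3), Add(Add(5182, 271), -1585)) = Mul(Rational(-4, 3), Add(5453, -1585)) = Mul(Rational(-4, 3), 3868) = Rational(-15472, 3)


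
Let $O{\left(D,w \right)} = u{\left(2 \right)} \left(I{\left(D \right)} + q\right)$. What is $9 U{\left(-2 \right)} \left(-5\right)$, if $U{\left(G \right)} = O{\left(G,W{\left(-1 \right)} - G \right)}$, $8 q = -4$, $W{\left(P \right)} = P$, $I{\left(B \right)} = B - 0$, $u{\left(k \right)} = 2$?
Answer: $225$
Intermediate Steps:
$I{\left(B \right)} = B$ ($I{\left(B \right)} = B + 0 = B$)
$q = - \frac{1}{2}$ ($q = \frac{1}{8} \left(-4\right) = - \frac{1}{2} \approx -0.5$)
$O{\left(D,w \right)} = -1 + 2 D$ ($O{\left(D,w \right)} = 2 \left(D - \frac{1}{2}\right) = 2 \left(- \frac{1}{2} + D\right) = -1 + 2 D$)
$U{\left(G \right)} = -1 + 2 G$
$9 U{\left(-2 \right)} \left(-5\right) = 9 \left(-1 + 2 \left(-2\right)\right) \left(-5\right) = 9 \left(-1 - 4\right) \left(-5\right) = 9 \left(-5\right) \left(-5\right) = \left(-45\right) \left(-5\right) = 225$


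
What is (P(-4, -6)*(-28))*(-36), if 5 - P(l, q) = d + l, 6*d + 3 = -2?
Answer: 9912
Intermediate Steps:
d = -⅚ (d = -½ + (⅙)*(-2) = -½ - ⅓ = -⅚ ≈ -0.83333)
P(l, q) = 35/6 - l (P(l, q) = 5 - (-⅚ + l) = 5 + (⅚ - l) = 35/6 - l)
(P(-4, -6)*(-28))*(-36) = ((35/6 - 1*(-4))*(-28))*(-36) = ((35/6 + 4)*(-28))*(-36) = ((59/6)*(-28))*(-36) = -826/3*(-36) = 9912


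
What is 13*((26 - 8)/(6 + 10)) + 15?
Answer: 237/8 ≈ 29.625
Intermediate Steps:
13*((26 - 8)/(6 + 10)) + 15 = 13*(18/16) + 15 = 13*(18*(1/16)) + 15 = 13*(9/8) + 15 = 117/8 + 15 = 237/8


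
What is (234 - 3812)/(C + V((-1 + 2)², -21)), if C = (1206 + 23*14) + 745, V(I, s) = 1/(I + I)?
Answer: -7156/4547 ≈ -1.5738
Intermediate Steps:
V(I, s) = 1/(2*I)
C = 2273 (C = (1206 + 322) + 745 = 1528 + 745 = 2273)
(234 - 3812)/(C + V((-1 + 2)², -21)) = (234 - 3812)/(2273 + 1/(2*((-1 + 2)²))) = -3578/(2273 + 1/(2*(1²))) = -3578/(2273 + (½)/1) = -3578/(2273 + (½)*1) = -3578/(2273 + ½) = -3578/4547/2 = -3578*2/4547 = -7156/4547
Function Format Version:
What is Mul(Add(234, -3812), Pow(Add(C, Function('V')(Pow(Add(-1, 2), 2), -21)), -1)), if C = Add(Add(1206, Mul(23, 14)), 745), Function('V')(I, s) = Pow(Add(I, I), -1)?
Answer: Rational(-7156, 4547) ≈ -1.5738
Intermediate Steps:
Function('V')(I, s) = Mul(Rational(1, 2), Pow(I, -1)) (Function('V')(I, s) = Pow(Mul(2, I), -1) = Mul(Rational(1, 2), Pow(I, -1)))
C = 2273 (C = Add(Add(1206, 322), 745) = Add(1528, 745) = 2273)
Mul(Add(234, -3812), Pow(Add(C, Function('V')(Pow(Add(-1, 2), 2), -21)), -1)) = Mul(Add(234, -3812), Pow(Add(2273, Mul(Rational(1, 2), Pow(Pow(Add(-1, 2), 2), -1))), -1)) = Mul(-3578, Pow(Add(2273, Mul(Rational(1, 2), Pow(Pow(1, 2), -1))), -1)) = Mul(-3578, Pow(Add(2273, Mul(Rational(1, 2), Pow(1, -1))), -1)) = Mul(-3578, Pow(Add(2273, Mul(Rational(1, 2), 1)), -1)) = Mul(-3578, Pow(Add(2273, Rational(1, 2)), -1)) = Mul(-3578, Pow(Rational(4547, 2), -1)) = Mul(-3578, Rational(2, 4547)) = Rational(-7156, 4547)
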